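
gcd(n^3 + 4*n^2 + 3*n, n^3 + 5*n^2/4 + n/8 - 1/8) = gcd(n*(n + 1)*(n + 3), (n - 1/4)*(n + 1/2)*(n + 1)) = n + 1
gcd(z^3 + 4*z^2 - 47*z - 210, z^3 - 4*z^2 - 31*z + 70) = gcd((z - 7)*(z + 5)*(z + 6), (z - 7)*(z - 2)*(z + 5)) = z^2 - 2*z - 35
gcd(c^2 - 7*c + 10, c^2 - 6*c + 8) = c - 2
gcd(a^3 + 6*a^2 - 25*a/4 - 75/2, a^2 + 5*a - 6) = a + 6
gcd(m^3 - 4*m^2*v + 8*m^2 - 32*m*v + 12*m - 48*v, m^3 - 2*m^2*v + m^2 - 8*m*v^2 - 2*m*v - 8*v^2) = -m + 4*v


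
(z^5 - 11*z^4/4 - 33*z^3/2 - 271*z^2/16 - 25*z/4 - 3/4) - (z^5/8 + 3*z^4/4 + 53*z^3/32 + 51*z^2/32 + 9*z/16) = 7*z^5/8 - 7*z^4/2 - 581*z^3/32 - 593*z^2/32 - 109*z/16 - 3/4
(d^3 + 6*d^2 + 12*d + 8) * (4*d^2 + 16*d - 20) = 4*d^5 + 40*d^4 + 124*d^3 + 104*d^2 - 112*d - 160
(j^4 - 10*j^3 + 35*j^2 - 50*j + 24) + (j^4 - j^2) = 2*j^4 - 10*j^3 + 34*j^2 - 50*j + 24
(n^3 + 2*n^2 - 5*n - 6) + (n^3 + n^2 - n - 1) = 2*n^3 + 3*n^2 - 6*n - 7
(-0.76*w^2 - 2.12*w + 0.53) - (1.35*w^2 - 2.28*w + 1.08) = -2.11*w^2 + 0.16*w - 0.55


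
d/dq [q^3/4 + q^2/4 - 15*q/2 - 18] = 3*q^2/4 + q/2 - 15/2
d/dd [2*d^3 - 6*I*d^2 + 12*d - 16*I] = 6*d^2 - 12*I*d + 12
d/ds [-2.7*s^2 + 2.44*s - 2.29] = 2.44 - 5.4*s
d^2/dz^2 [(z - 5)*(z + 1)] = 2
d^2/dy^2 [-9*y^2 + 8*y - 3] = -18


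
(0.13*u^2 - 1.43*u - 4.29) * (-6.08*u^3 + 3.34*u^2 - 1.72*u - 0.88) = -0.7904*u^5 + 9.1286*u^4 + 21.0834*u^3 - 11.9834*u^2 + 8.6372*u + 3.7752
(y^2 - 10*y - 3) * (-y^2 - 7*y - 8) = -y^4 + 3*y^3 + 65*y^2 + 101*y + 24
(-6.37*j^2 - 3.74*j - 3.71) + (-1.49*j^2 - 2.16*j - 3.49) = -7.86*j^2 - 5.9*j - 7.2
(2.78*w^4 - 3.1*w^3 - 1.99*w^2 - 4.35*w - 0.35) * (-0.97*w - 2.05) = -2.6966*w^5 - 2.692*w^4 + 8.2853*w^3 + 8.299*w^2 + 9.257*w + 0.7175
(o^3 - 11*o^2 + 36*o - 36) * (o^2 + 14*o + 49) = o^5 + 3*o^4 - 69*o^3 - 71*o^2 + 1260*o - 1764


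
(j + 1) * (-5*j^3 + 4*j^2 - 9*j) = -5*j^4 - j^3 - 5*j^2 - 9*j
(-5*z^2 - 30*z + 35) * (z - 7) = -5*z^3 + 5*z^2 + 245*z - 245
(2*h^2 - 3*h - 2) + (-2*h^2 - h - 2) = -4*h - 4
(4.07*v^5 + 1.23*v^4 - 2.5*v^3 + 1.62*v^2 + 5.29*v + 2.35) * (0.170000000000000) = 0.6919*v^5 + 0.2091*v^4 - 0.425*v^3 + 0.2754*v^2 + 0.8993*v + 0.3995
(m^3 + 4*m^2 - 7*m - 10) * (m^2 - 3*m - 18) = m^5 + m^4 - 37*m^3 - 61*m^2 + 156*m + 180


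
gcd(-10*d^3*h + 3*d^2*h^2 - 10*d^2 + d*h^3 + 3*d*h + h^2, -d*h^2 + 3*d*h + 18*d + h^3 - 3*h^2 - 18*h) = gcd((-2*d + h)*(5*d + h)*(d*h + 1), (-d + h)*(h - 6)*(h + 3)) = 1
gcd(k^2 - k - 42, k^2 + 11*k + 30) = k + 6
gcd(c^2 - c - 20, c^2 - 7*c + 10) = c - 5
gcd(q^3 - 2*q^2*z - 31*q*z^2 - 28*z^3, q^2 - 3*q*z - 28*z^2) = -q^2 + 3*q*z + 28*z^2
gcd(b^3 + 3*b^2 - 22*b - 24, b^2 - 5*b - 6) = b + 1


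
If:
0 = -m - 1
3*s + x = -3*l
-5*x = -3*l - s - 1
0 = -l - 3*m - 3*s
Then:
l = -51/38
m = -1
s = 55/38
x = -6/19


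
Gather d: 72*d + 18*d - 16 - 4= 90*d - 20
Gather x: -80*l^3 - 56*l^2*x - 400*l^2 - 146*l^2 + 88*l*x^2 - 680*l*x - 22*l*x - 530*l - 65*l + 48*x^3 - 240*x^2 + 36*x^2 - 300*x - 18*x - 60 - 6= -80*l^3 - 546*l^2 - 595*l + 48*x^3 + x^2*(88*l - 204) + x*(-56*l^2 - 702*l - 318) - 66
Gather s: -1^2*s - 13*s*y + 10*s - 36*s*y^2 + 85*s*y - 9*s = s*(-36*y^2 + 72*y)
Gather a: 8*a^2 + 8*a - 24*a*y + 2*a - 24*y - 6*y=8*a^2 + a*(10 - 24*y) - 30*y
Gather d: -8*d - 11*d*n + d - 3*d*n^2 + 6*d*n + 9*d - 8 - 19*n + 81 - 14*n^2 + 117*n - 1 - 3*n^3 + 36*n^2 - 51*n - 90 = d*(-3*n^2 - 5*n + 2) - 3*n^3 + 22*n^2 + 47*n - 18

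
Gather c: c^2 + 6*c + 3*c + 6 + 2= c^2 + 9*c + 8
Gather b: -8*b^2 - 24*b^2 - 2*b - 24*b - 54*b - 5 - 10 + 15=-32*b^2 - 80*b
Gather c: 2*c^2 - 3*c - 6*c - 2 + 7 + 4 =2*c^2 - 9*c + 9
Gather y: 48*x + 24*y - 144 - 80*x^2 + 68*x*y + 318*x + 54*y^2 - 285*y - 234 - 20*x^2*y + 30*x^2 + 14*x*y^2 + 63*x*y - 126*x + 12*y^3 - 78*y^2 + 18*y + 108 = -50*x^2 + 240*x + 12*y^3 + y^2*(14*x - 24) + y*(-20*x^2 + 131*x - 243) - 270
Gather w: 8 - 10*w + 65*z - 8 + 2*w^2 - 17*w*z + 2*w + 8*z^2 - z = 2*w^2 + w*(-17*z - 8) + 8*z^2 + 64*z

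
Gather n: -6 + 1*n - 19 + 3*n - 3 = 4*n - 28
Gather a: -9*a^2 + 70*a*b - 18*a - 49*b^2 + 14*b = -9*a^2 + a*(70*b - 18) - 49*b^2 + 14*b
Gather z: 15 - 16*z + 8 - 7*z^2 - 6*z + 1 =-7*z^2 - 22*z + 24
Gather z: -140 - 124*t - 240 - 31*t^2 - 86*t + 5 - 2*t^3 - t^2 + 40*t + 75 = -2*t^3 - 32*t^2 - 170*t - 300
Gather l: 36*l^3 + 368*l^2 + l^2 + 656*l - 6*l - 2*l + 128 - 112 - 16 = 36*l^3 + 369*l^2 + 648*l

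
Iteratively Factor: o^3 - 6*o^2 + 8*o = (o - 4)*(o^2 - 2*o) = o*(o - 4)*(o - 2)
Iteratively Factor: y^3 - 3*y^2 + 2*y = (y - 2)*(y^2 - y) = y*(y - 2)*(y - 1)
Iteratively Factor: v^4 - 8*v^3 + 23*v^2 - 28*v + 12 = (v - 3)*(v^3 - 5*v^2 + 8*v - 4) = (v - 3)*(v - 2)*(v^2 - 3*v + 2) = (v - 3)*(v - 2)^2*(v - 1)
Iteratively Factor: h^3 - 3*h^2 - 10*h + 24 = (h + 3)*(h^2 - 6*h + 8) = (h - 4)*(h + 3)*(h - 2)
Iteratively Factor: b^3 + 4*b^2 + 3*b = (b)*(b^2 + 4*b + 3) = b*(b + 3)*(b + 1)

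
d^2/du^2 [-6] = 0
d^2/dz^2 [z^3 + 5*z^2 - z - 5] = 6*z + 10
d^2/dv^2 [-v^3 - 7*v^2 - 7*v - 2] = -6*v - 14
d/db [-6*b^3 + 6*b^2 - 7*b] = -18*b^2 + 12*b - 7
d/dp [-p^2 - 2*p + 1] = -2*p - 2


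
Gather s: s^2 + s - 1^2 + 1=s^2 + s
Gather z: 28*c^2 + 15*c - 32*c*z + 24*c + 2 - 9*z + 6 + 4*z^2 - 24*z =28*c^2 + 39*c + 4*z^2 + z*(-32*c - 33) + 8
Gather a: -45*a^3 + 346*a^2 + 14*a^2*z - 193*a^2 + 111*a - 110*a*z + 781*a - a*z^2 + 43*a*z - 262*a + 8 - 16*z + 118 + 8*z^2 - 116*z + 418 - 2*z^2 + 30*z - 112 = -45*a^3 + a^2*(14*z + 153) + a*(-z^2 - 67*z + 630) + 6*z^2 - 102*z + 432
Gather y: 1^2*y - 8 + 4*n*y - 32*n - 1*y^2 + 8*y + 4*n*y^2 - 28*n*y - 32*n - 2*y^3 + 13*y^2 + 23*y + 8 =-64*n - 2*y^3 + y^2*(4*n + 12) + y*(32 - 24*n)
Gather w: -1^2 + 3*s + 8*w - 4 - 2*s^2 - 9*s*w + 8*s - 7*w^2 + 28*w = -2*s^2 + 11*s - 7*w^2 + w*(36 - 9*s) - 5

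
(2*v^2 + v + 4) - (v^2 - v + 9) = v^2 + 2*v - 5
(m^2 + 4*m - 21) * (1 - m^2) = -m^4 - 4*m^3 + 22*m^2 + 4*m - 21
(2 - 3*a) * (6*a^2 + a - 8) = -18*a^3 + 9*a^2 + 26*a - 16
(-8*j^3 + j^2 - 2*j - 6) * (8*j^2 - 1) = -64*j^5 + 8*j^4 - 8*j^3 - 49*j^2 + 2*j + 6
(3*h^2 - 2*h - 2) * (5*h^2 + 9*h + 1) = 15*h^4 + 17*h^3 - 25*h^2 - 20*h - 2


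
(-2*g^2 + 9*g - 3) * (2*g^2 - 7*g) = -4*g^4 + 32*g^3 - 69*g^2 + 21*g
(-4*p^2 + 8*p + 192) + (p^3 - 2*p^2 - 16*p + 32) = p^3 - 6*p^2 - 8*p + 224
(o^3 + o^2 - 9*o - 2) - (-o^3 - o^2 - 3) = 2*o^3 + 2*o^2 - 9*o + 1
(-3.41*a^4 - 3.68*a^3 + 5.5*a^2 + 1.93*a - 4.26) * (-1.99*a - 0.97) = 6.7859*a^5 + 10.6309*a^4 - 7.3754*a^3 - 9.1757*a^2 + 6.6053*a + 4.1322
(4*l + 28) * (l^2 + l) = 4*l^3 + 32*l^2 + 28*l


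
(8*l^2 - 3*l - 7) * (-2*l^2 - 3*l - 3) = -16*l^4 - 18*l^3 - l^2 + 30*l + 21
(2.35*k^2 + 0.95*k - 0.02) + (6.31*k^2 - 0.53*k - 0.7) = 8.66*k^2 + 0.42*k - 0.72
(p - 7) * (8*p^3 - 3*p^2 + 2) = 8*p^4 - 59*p^3 + 21*p^2 + 2*p - 14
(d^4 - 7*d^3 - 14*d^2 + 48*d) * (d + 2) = d^5 - 5*d^4 - 28*d^3 + 20*d^2 + 96*d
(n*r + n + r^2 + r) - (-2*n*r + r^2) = 3*n*r + n + r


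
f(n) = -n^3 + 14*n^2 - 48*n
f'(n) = -3*n^2 + 28*n - 48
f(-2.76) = 260.15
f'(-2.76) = -148.13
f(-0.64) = 36.72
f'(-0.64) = -67.15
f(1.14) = -38.01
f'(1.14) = -19.98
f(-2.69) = 249.89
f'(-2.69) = -145.03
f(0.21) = -9.47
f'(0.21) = -42.25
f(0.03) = -1.43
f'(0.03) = -47.16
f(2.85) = -46.23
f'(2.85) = 7.43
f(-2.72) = 254.26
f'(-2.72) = -146.36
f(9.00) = -27.00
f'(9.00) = -39.00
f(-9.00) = 2295.00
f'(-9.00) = -543.00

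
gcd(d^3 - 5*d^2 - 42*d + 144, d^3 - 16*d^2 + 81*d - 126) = d - 3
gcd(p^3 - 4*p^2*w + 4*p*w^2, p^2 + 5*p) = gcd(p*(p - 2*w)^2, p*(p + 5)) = p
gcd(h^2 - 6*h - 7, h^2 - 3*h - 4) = h + 1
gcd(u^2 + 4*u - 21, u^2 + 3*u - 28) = u + 7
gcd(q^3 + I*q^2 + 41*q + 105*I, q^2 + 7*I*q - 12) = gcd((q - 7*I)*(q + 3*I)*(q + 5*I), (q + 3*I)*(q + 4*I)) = q + 3*I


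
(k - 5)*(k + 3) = k^2 - 2*k - 15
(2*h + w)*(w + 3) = 2*h*w + 6*h + w^2 + 3*w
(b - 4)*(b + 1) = b^2 - 3*b - 4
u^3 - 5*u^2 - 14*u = u*(u - 7)*(u + 2)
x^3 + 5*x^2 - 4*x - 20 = (x - 2)*(x + 2)*(x + 5)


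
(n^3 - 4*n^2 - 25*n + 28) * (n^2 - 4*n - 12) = n^5 - 8*n^4 - 21*n^3 + 176*n^2 + 188*n - 336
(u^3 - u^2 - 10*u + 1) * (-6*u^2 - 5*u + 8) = -6*u^5 + u^4 + 73*u^3 + 36*u^2 - 85*u + 8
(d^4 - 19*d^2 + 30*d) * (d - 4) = d^5 - 4*d^4 - 19*d^3 + 106*d^2 - 120*d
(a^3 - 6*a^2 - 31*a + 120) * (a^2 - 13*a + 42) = a^5 - 19*a^4 + 89*a^3 + 271*a^2 - 2862*a + 5040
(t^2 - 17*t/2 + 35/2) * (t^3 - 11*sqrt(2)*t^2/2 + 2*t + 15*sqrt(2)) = t^5 - 17*t^4/2 - 11*sqrt(2)*t^4/2 + 39*t^3/2 + 187*sqrt(2)*t^3/4 - 325*sqrt(2)*t^2/4 - 17*t^2 - 255*sqrt(2)*t/2 + 35*t + 525*sqrt(2)/2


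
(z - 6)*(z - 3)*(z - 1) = z^3 - 10*z^2 + 27*z - 18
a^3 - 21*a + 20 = (a - 4)*(a - 1)*(a + 5)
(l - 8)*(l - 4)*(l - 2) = l^3 - 14*l^2 + 56*l - 64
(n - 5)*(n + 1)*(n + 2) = n^3 - 2*n^2 - 13*n - 10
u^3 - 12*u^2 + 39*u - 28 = (u - 7)*(u - 4)*(u - 1)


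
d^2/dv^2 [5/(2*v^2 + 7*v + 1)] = 10*(-4*v^2 - 14*v + (4*v + 7)^2 - 2)/(2*v^2 + 7*v + 1)^3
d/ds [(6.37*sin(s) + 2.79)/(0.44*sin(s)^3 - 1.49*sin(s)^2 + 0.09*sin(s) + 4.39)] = (-5.6056*sin(s)^3 + 5.8085*sin(s)^2 + 8.3142*sin(s) + 27.7132)*cos(s)/(0.1936*sin(s)^6 - 1.3112*sin(s)^5 + 2.2993*sin(s)^4 + 3.595*sin(s)^3 - 13.0741*sin(s)^2 + 0.7902*sin(s) + 19.2721)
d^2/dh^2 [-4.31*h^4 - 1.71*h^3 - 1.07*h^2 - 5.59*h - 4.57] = -51.72*h^2 - 10.26*h - 2.14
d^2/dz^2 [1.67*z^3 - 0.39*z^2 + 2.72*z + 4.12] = 10.02*z - 0.78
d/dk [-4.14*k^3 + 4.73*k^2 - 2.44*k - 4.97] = -12.42*k^2 + 9.46*k - 2.44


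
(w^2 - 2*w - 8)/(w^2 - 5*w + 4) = (w + 2)/(w - 1)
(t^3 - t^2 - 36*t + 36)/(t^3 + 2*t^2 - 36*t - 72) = (t - 1)/(t + 2)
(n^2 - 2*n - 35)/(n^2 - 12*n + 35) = (n + 5)/(n - 5)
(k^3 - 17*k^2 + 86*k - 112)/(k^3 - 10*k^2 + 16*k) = (k - 7)/k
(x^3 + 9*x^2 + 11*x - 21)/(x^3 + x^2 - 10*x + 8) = (x^2 + 10*x + 21)/(x^2 + 2*x - 8)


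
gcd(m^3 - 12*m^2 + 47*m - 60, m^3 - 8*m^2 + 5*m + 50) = m - 5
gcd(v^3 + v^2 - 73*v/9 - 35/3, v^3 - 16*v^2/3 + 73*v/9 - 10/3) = v - 3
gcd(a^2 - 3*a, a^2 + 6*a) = a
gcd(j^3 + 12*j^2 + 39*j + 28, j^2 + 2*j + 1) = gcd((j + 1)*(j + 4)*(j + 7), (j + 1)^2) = j + 1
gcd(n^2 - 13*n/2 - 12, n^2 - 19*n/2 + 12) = n - 8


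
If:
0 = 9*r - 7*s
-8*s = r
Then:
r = 0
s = 0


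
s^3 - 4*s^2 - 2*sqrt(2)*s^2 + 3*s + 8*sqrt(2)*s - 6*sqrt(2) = (s - 3)*(s - 1)*(s - 2*sqrt(2))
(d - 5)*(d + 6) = d^2 + d - 30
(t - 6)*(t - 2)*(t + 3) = t^3 - 5*t^2 - 12*t + 36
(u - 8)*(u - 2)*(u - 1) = u^3 - 11*u^2 + 26*u - 16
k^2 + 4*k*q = k*(k + 4*q)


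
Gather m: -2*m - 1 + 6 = 5 - 2*m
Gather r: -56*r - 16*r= -72*r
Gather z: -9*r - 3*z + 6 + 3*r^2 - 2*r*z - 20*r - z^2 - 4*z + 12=3*r^2 - 29*r - z^2 + z*(-2*r - 7) + 18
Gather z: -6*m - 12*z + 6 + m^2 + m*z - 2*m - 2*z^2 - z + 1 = m^2 - 8*m - 2*z^2 + z*(m - 13) + 7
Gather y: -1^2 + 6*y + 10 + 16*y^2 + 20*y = 16*y^2 + 26*y + 9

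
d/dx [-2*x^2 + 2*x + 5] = 2 - 4*x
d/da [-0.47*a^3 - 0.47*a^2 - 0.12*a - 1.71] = -1.41*a^2 - 0.94*a - 0.12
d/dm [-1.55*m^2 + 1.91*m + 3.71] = 1.91 - 3.1*m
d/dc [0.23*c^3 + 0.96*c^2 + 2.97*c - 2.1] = 0.69*c^2 + 1.92*c + 2.97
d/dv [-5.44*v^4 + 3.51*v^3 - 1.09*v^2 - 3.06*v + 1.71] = -21.76*v^3 + 10.53*v^2 - 2.18*v - 3.06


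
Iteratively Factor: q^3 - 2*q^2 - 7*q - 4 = (q - 4)*(q^2 + 2*q + 1) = (q - 4)*(q + 1)*(q + 1)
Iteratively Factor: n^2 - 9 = (n + 3)*(n - 3)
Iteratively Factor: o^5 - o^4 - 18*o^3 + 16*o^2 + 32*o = (o - 2)*(o^4 + o^3 - 16*o^2 - 16*o) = (o - 2)*(o + 1)*(o^3 - 16*o) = o*(o - 2)*(o + 1)*(o^2 - 16) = o*(o - 2)*(o + 1)*(o + 4)*(o - 4)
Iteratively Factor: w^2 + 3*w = (w + 3)*(w)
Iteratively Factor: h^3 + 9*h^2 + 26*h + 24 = (h + 2)*(h^2 + 7*h + 12) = (h + 2)*(h + 3)*(h + 4)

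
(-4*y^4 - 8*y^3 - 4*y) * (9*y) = -36*y^5 - 72*y^4 - 36*y^2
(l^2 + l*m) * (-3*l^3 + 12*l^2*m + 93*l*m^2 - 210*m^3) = -3*l^5 + 9*l^4*m + 105*l^3*m^2 - 117*l^2*m^3 - 210*l*m^4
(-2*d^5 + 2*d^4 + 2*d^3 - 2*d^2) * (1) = -2*d^5 + 2*d^4 + 2*d^3 - 2*d^2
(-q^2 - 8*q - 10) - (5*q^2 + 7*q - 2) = -6*q^2 - 15*q - 8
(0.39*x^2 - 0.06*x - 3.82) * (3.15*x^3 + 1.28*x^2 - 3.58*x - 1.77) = 1.2285*x^5 + 0.3102*x^4 - 13.506*x^3 - 5.3651*x^2 + 13.7818*x + 6.7614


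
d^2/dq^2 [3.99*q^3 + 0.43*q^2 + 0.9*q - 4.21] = 23.94*q + 0.86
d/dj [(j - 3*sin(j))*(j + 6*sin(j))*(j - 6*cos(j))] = 6*j^2*sin(j) + 3*j^2*cos(j) + 3*j^2 + 6*j*sin(j) - 18*sqrt(2)*j*sin(2*j + pi/4) - 12*j*cos(j) - 27*sin(j) + 81*sin(3*j) + 9*sqrt(2)*cos(2*j + pi/4) - 9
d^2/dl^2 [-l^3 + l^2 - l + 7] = 2 - 6*l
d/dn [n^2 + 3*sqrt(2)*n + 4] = 2*n + 3*sqrt(2)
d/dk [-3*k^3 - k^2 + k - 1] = -9*k^2 - 2*k + 1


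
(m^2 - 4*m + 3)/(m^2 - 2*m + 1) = (m - 3)/(m - 1)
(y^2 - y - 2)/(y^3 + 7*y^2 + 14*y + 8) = (y - 2)/(y^2 + 6*y + 8)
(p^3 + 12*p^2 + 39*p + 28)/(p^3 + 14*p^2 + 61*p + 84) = (p + 1)/(p + 3)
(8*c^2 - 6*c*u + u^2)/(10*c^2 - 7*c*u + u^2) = (-4*c + u)/(-5*c + u)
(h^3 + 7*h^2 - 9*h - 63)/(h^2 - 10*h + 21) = (h^2 + 10*h + 21)/(h - 7)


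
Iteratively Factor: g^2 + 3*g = (g)*(g + 3)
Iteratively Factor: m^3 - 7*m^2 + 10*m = (m)*(m^2 - 7*m + 10) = m*(m - 2)*(m - 5)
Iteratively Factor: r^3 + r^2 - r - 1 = (r - 1)*(r^2 + 2*r + 1) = (r - 1)*(r + 1)*(r + 1)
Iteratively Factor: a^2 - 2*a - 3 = (a + 1)*(a - 3)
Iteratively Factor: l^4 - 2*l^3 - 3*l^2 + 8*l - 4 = (l - 1)*(l^3 - l^2 - 4*l + 4) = (l - 2)*(l - 1)*(l^2 + l - 2) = (l - 2)*(l - 1)^2*(l + 2)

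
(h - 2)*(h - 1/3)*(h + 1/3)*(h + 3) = h^4 + h^3 - 55*h^2/9 - h/9 + 2/3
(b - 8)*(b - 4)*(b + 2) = b^3 - 10*b^2 + 8*b + 64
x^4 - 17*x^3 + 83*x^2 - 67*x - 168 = (x - 8)*(x - 7)*(x - 3)*(x + 1)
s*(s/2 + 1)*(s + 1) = s^3/2 + 3*s^2/2 + s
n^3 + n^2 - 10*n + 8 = (n - 2)*(n - 1)*(n + 4)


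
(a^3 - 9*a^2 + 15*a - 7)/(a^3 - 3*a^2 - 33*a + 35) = (a - 1)/(a + 5)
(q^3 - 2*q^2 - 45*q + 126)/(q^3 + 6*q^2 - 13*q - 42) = (q - 6)/(q + 2)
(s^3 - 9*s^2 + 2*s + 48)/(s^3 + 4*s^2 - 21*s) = (s^2 - 6*s - 16)/(s*(s + 7))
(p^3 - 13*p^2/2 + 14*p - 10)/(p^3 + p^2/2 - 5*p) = (2*p^2 - 9*p + 10)/(p*(2*p + 5))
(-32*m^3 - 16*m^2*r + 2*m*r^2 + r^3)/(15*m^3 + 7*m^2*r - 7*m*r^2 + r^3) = (-32*m^3 - 16*m^2*r + 2*m*r^2 + r^3)/(15*m^3 + 7*m^2*r - 7*m*r^2 + r^3)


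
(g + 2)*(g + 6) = g^2 + 8*g + 12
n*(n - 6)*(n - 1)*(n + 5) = n^4 - 2*n^3 - 29*n^2 + 30*n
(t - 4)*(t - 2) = t^2 - 6*t + 8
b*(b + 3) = b^2 + 3*b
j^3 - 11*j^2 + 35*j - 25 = (j - 5)^2*(j - 1)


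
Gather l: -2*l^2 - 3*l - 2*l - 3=-2*l^2 - 5*l - 3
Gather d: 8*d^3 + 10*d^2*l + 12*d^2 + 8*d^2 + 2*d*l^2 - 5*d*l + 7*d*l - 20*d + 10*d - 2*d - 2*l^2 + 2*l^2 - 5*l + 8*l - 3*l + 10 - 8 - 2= 8*d^3 + d^2*(10*l + 20) + d*(2*l^2 + 2*l - 12)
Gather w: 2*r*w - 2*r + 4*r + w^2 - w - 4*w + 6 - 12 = 2*r + w^2 + w*(2*r - 5) - 6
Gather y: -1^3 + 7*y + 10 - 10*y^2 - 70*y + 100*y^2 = 90*y^2 - 63*y + 9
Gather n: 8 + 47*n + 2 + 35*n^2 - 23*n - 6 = 35*n^2 + 24*n + 4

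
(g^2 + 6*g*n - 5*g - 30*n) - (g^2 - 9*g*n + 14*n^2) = 15*g*n - 5*g - 14*n^2 - 30*n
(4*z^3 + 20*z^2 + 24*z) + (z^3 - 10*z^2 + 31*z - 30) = 5*z^3 + 10*z^2 + 55*z - 30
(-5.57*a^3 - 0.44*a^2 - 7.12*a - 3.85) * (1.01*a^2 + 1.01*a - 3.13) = -5.6257*a^5 - 6.0701*a^4 + 9.7985*a^3 - 9.7025*a^2 + 18.3971*a + 12.0505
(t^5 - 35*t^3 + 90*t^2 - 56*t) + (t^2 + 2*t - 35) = t^5 - 35*t^3 + 91*t^2 - 54*t - 35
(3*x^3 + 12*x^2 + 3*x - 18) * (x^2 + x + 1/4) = 3*x^5 + 15*x^4 + 63*x^3/4 - 12*x^2 - 69*x/4 - 9/2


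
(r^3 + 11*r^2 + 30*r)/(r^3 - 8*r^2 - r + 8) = r*(r^2 + 11*r + 30)/(r^3 - 8*r^2 - r + 8)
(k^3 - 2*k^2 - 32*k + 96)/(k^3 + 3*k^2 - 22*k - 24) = (k - 4)/(k + 1)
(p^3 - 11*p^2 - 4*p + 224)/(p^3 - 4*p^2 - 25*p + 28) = (p - 8)/(p - 1)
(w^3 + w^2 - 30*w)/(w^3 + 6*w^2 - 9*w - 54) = w*(w - 5)/(w^2 - 9)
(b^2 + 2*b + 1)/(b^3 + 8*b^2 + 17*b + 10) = (b + 1)/(b^2 + 7*b + 10)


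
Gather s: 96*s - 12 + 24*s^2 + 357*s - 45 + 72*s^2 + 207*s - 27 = 96*s^2 + 660*s - 84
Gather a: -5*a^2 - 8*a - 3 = -5*a^2 - 8*a - 3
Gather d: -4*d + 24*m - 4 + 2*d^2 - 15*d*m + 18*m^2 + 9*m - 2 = 2*d^2 + d*(-15*m - 4) + 18*m^2 + 33*m - 6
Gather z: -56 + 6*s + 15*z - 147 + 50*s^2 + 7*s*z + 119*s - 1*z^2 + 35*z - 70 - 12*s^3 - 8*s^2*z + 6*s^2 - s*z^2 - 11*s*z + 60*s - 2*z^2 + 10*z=-12*s^3 + 56*s^2 + 185*s + z^2*(-s - 3) + z*(-8*s^2 - 4*s + 60) - 273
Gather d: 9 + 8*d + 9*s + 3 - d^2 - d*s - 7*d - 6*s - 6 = -d^2 + d*(1 - s) + 3*s + 6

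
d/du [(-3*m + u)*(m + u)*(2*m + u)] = -7*m^2 + 3*u^2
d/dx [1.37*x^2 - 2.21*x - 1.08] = 2.74*x - 2.21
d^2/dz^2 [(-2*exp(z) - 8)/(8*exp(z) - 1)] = (-528*exp(z) - 66)*exp(z)/(512*exp(3*z) - 192*exp(2*z) + 24*exp(z) - 1)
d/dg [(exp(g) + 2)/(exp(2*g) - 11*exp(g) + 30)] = (-(exp(g) + 2)*(2*exp(g) - 11) + exp(2*g) - 11*exp(g) + 30)*exp(g)/(exp(2*g) - 11*exp(g) + 30)^2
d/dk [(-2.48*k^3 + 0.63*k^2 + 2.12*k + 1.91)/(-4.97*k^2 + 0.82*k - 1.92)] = (12.3256*k^4 - 4.0672*k^3 + 25.3378*k^2 + 16.5662*k - 5.6366)/(24.7009*k^4 - 8.1508*k^3 + 19.7572*k^2 - 3.1488*k + 3.6864)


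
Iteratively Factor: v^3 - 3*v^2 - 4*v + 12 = (v + 2)*(v^2 - 5*v + 6) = (v - 3)*(v + 2)*(v - 2)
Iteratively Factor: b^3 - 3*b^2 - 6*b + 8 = (b + 2)*(b^2 - 5*b + 4) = (b - 4)*(b + 2)*(b - 1)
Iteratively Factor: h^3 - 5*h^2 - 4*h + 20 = (h - 2)*(h^2 - 3*h - 10) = (h - 5)*(h - 2)*(h + 2)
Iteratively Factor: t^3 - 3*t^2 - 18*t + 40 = (t - 5)*(t^2 + 2*t - 8) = (t - 5)*(t - 2)*(t + 4)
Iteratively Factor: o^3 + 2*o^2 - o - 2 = (o + 2)*(o^2 - 1) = (o - 1)*(o + 2)*(o + 1)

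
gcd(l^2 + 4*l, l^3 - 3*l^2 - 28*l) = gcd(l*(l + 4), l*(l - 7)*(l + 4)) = l^2 + 4*l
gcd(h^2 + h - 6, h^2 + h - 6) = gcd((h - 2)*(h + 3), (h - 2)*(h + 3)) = h^2 + h - 6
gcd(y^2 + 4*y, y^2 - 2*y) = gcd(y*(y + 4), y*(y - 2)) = y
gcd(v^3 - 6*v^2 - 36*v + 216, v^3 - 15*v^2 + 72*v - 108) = v^2 - 12*v + 36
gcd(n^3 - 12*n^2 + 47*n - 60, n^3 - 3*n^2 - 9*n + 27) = n - 3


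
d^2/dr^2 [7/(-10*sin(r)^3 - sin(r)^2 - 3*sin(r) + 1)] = 7*(900*sin(r)^6 + 110*sin(r)^5 - 1136*sin(r)^4 - 61*sin(r)^3 - 173*sin(r)^2 - 75*sin(r) - 20)/(10*sin(r)^3 + sin(r)^2 + 3*sin(r) - 1)^3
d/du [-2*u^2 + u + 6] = 1 - 4*u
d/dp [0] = 0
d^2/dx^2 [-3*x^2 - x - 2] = -6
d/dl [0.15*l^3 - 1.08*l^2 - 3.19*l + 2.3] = 0.45*l^2 - 2.16*l - 3.19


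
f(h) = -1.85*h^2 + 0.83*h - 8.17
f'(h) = 0.83 - 3.7*h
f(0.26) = -8.08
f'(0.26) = -0.13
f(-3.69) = -36.42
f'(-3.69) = 14.48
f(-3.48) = -33.46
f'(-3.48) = 13.71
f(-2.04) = -17.56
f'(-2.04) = 8.38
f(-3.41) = -32.51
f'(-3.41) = 13.45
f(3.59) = -29.03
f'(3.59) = -12.45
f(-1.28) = -12.26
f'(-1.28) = 5.57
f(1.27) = -10.10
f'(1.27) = -3.87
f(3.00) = -22.33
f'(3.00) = -10.27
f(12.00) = -264.61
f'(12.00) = -43.57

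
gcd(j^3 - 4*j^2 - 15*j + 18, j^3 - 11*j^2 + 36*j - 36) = j - 6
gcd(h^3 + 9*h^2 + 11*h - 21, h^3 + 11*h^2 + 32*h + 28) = h + 7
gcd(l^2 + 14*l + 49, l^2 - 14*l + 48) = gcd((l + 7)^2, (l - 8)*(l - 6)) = 1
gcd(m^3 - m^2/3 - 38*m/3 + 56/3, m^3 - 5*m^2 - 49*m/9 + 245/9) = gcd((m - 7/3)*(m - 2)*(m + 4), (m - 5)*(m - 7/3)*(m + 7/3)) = m - 7/3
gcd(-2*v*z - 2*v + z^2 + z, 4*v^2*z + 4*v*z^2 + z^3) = 1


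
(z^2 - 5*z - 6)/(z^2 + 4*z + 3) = (z - 6)/(z + 3)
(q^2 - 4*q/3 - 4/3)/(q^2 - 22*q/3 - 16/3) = (q - 2)/(q - 8)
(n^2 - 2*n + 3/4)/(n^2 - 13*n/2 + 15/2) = (n - 1/2)/(n - 5)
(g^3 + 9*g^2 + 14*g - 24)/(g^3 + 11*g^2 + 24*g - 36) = (g + 4)/(g + 6)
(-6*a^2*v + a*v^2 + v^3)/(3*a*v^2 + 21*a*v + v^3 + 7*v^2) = (-2*a + v)/(v + 7)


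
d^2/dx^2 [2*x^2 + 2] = 4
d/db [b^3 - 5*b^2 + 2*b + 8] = 3*b^2 - 10*b + 2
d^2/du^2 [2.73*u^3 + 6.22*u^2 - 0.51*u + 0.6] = 16.38*u + 12.44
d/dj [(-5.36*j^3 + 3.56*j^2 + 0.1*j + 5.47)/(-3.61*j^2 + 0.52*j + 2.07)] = (19.3496*j^4 - 5.5744*j^3 - 31.0734*j^2 + 54.2318*j - 2.6374)/(13.0321*j^4 - 3.7544*j^3 - 14.675*j^2 + 2.1528*j + 4.2849)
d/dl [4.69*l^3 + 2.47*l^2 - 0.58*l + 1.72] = 14.07*l^2 + 4.94*l - 0.58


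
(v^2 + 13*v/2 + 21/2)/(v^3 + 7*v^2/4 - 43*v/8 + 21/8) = 4*(v + 3)/(4*v^2 - 7*v + 3)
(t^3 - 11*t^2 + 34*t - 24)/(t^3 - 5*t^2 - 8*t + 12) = (t - 4)/(t + 2)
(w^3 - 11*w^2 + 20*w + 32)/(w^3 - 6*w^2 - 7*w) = (w^2 - 12*w + 32)/(w*(w - 7))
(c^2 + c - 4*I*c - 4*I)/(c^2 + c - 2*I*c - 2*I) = (c - 4*I)/(c - 2*I)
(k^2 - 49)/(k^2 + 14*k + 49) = (k - 7)/(k + 7)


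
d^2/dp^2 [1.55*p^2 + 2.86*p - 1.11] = 3.10000000000000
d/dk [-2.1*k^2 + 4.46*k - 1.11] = 4.46 - 4.2*k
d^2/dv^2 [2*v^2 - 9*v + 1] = 4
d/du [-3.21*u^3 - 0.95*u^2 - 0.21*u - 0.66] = -9.63*u^2 - 1.9*u - 0.21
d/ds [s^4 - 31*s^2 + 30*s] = 4*s^3 - 62*s + 30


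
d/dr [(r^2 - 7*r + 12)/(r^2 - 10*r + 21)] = -3/(r^2 - 14*r + 49)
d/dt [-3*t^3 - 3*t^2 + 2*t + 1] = -9*t^2 - 6*t + 2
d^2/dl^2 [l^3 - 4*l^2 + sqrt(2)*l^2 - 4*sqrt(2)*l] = 6*l - 8 + 2*sqrt(2)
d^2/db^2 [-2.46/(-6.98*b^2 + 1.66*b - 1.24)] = (-239.704368*b^2 + 57.007056*b + 2.46*(13.96*b - 1.66)*(27.92*b - 3.32) - 42.583584)/(6.98*b^2 - 1.66*b + 1.24)^3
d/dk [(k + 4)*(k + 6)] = 2*k + 10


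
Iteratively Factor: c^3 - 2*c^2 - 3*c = (c - 3)*(c^2 + c) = (c - 3)*(c + 1)*(c)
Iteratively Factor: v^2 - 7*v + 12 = (v - 4)*(v - 3)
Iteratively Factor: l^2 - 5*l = (l)*(l - 5)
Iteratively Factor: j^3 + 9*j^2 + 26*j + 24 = (j + 3)*(j^2 + 6*j + 8) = (j + 3)*(j + 4)*(j + 2)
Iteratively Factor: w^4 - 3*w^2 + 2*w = (w + 2)*(w^3 - 2*w^2 + w) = (w - 1)*(w + 2)*(w^2 - w) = w*(w - 1)*(w + 2)*(w - 1)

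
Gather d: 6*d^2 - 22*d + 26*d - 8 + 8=6*d^2 + 4*d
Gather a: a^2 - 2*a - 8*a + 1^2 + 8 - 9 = a^2 - 10*a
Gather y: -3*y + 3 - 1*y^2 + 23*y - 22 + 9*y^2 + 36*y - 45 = 8*y^2 + 56*y - 64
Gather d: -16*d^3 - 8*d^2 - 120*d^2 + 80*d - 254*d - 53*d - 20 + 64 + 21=-16*d^3 - 128*d^2 - 227*d + 65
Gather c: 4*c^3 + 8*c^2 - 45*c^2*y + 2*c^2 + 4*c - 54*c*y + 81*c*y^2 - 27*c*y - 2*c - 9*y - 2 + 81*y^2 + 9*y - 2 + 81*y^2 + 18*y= 4*c^3 + c^2*(10 - 45*y) + c*(81*y^2 - 81*y + 2) + 162*y^2 + 18*y - 4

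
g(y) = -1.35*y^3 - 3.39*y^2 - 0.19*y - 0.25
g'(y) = -4.05*y^2 - 6.78*y - 0.19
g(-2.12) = -2.22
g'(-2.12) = -4.02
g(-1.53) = -3.06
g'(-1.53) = 0.70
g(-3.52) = 17.29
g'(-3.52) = -26.51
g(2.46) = -41.33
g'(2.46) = -41.38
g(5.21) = -284.18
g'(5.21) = -145.45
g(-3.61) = 19.77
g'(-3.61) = -28.49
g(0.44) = -1.10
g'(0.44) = -3.96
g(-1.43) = -2.96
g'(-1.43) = 1.22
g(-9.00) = 711.02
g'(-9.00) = -267.22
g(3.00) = -67.78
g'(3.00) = -56.98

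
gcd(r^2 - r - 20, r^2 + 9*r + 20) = r + 4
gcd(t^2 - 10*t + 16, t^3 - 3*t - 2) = t - 2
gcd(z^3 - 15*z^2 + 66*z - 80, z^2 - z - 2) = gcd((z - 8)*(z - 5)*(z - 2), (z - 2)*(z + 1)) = z - 2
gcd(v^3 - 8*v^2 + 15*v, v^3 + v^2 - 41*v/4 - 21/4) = v - 3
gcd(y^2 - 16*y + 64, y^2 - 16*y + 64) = y^2 - 16*y + 64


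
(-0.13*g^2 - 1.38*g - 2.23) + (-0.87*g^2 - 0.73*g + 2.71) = -1.0*g^2 - 2.11*g + 0.48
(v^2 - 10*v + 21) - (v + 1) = v^2 - 11*v + 20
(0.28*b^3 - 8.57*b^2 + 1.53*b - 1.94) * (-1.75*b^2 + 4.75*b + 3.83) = -0.49*b^5 + 16.3275*b^4 - 42.3126*b^3 - 22.1606*b^2 - 3.3551*b - 7.4302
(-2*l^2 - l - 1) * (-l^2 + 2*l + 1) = 2*l^4 - 3*l^3 - 3*l^2 - 3*l - 1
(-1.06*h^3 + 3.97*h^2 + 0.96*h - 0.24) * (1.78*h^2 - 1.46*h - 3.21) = -1.8868*h^5 + 8.6142*h^4 - 0.6848*h^3 - 14.5725*h^2 - 2.7312*h + 0.7704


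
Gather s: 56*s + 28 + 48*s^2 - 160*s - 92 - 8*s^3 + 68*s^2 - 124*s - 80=-8*s^3 + 116*s^2 - 228*s - 144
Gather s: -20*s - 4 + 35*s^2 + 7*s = 35*s^2 - 13*s - 4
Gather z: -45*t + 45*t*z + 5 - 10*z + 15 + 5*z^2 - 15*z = -45*t + 5*z^2 + z*(45*t - 25) + 20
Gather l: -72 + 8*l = 8*l - 72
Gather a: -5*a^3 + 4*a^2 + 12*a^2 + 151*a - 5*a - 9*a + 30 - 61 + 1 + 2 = -5*a^3 + 16*a^2 + 137*a - 28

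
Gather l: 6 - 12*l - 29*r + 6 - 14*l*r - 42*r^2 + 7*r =l*(-14*r - 12) - 42*r^2 - 22*r + 12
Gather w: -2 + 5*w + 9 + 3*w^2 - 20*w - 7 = 3*w^2 - 15*w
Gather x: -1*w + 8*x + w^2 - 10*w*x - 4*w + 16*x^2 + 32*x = w^2 - 5*w + 16*x^2 + x*(40 - 10*w)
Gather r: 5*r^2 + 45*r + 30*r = 5*r^2 + 75*r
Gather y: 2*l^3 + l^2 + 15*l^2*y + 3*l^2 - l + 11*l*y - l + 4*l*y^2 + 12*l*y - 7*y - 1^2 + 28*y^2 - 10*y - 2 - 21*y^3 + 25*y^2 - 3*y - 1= 2*l^3 + 4*l^2 - 2*l - 21*y^3 + y^2*(4*l + 53) + y*(15*l^2 + 23*l - 20) - 4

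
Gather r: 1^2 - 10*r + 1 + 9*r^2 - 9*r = 9*r^2 - 19*r + 2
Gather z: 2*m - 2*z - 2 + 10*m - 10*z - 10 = 12*m - 12*z - 12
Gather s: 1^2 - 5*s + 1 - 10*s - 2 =-15*s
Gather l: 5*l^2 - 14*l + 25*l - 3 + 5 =5*l^2 + 11*l + 2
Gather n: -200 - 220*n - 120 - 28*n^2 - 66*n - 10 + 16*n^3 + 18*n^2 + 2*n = 16*n^3 - 10*n^2 - 284*n - 330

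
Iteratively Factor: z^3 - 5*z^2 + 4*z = (z - 1)*(z^2 - 4*z) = (z - 4)*(z - 1)*(z)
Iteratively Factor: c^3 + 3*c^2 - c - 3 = (c + 1)*(c^2 + 2*c - 3) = (c - 1)*(c + 1)*(c + 3)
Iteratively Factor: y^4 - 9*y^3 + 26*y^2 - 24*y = (y - 4)*(y^3 - 5*y^2 + 6*y) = (y - 4)*(y - 2)*(y^2 - 3*y) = (y - 4)*(y - 3)*(y - 2)*(y)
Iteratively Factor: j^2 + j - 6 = (j - 2)*(j + 3)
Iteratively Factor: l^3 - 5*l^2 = (l)*(l^2 - 5*l) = l^2*(l - 5)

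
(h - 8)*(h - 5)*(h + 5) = h^3 - 8*h^2 - 25*h + 200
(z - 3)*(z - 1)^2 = z^3 - 5*z^2 + 7*z - 3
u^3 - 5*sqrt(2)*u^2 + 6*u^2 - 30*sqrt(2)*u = u*(u + 6)*(u - 5*sqrt(2))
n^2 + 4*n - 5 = (n - 1)*(n + 5)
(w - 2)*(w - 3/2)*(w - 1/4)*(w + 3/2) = w^4 - 9*w^3/4 - 7*w^2/4 + 81*w/16 - 9/8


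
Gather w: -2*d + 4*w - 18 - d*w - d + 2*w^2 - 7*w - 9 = -3*d + 2*w^2 + w*(-d - 3) - 27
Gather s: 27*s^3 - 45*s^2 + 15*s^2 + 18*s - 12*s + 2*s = 27*s^3 - 30*s^2 + 8*s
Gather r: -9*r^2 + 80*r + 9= -9*r^2 + 80*r + 9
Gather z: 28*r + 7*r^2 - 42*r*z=7*r^2 - 42*r*z + 28*r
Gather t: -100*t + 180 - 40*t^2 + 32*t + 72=-40*t^2 - 68*t + 252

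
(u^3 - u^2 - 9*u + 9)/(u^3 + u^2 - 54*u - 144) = (u^2 - 4*u + 3)/(u^2 - 2*u - 48)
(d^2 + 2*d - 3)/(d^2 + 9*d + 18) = (d - 1)/(d + 6)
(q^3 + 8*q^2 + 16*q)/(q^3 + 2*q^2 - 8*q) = (q + 4)/(q - 2)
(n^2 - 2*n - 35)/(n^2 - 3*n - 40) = (n - 7)/(n - 8)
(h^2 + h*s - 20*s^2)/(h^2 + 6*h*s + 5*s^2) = (h - 4*s)/(h + s)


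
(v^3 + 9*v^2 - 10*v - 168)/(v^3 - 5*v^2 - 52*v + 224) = (v + 6)/(v - 8)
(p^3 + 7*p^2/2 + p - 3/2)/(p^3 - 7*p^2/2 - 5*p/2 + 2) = (p + 3)/(p - 4)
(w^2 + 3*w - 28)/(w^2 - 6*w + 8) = (w + 7)/(w - 2)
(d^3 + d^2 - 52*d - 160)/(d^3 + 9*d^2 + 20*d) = (d - 8)/d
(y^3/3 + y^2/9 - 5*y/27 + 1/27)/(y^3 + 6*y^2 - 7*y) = (9*y^3 + 3*y^2 - 5*y + 1)/(27*y*(y^2 + 6*y - 7))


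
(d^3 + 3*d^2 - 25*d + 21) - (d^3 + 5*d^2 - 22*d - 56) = -2*d^2 - 3*d + 77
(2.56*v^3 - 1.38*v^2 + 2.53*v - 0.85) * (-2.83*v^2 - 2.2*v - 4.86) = -7.2448*v^5 - 1.7266*v^4 - 16.5655*v^3 + 3.5463*v^2 - 10.4258*v + 4.131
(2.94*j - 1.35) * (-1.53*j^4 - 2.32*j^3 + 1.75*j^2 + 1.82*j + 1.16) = -4.4982*j^5 - 4.7553*j^4 + 8.277*j^3 + 2.9883*j^2 + 0.953399999999999*j - 1.566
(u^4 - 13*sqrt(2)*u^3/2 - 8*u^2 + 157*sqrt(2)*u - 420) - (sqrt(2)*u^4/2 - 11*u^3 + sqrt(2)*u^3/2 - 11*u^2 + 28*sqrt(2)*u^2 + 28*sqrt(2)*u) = -sqrt(2)*u^4/2 + u^4 - 7*sqrt(2)*u^3 + 11*u^3 - 28*sqrt(2)*u^2 + 3*u^2 + 129*sqrt(2)*u - 420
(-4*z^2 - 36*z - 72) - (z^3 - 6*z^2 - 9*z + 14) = -z^3 + 2*z^2 - 27*z - 86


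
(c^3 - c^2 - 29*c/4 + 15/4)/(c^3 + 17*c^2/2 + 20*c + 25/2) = (2*c^2 - 7*c + 3)/(2*(c^2 + 6*c + 5))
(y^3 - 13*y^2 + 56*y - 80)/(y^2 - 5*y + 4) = (y^2 - 9*y + 20)/(y - 1)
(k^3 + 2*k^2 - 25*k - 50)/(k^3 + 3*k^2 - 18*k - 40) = (k - 5)/(k - 4)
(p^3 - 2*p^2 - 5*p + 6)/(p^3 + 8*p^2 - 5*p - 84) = (p^2 + p - 2)/(p^2 + 11*p + 28)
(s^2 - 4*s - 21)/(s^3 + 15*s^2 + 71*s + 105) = (s - 7)/(s^2 + 12*s + 35)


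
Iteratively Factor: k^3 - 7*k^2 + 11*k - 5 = (k - 1)*(k^2 - 6*k + 5) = (k - 1)^2*(k - 5)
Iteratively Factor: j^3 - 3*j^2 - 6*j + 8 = (j - 4)*(j^2 + j - 2) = (j - 4)*(j + 2)*(j - 1)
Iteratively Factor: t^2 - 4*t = (t - 4)*(t)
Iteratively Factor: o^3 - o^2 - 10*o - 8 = (o - 4)*(o^2 + 3*o + 2) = (o - 4)*(o + 1)*(o + 2)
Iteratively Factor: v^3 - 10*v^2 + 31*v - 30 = (v - 3)*(v^2 - 7*v + 10) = (v - 3)*(v - 2)*(v - 5)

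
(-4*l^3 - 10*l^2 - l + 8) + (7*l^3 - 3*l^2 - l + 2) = 3*l^3 - 13*l^2 - 2*l + 10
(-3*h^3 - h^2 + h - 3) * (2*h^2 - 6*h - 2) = -6*h^5 + 16*h^4 + 14*h^3 - 10*h^2 + 16*h + 6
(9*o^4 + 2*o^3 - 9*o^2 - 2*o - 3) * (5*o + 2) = 45*o^5 + 28*o^4 - 41*o^3 - 28*o^2 - 19*o - 6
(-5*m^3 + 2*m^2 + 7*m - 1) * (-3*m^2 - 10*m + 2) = 15*m^5 + 44*m^4 - 51*m^3 - 63*m^2 + 24*m - 2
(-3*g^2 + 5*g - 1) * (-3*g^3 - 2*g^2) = 9*g^5 - 9*g^4 - 7*g^3 + 2*g^2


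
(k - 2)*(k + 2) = k^2 - 4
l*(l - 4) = l^2 - 4*l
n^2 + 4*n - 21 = (n - 3)*(n + 7)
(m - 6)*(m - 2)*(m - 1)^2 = m^4 - 10*m^3 + 29*m^2 - 32*m + 12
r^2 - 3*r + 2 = (r - 2)*(r - 1)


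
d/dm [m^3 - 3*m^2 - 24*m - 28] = 3*m^2 - 6*m - 24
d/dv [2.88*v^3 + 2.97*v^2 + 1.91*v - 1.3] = 8.64*v^2 + 5.94*v + 1.91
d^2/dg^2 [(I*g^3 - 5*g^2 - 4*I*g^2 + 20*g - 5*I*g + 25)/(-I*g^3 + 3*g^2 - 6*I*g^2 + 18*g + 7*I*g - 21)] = (g^6*(20 - 4*I) + g^5*(-12 + 228*I) + g^4*(-552 + 216*I) + g^3*(464 + 3712*I) + g^2*(-13140 + 8292*I) + g*(-30564 - 18180*I) + 4872 - 29080*I)/(g^9 + g^8*(18 + 9*I) + g^7*(60 + 162*I) + g^6*(-522 + 756*I) + g^5*(-2958 - 810*I) + g^4*(1854 - 7830*I) + g^3*(16100 + 8910*I) + g^2*(-23814 + 13356*I) + g*(9261 - 23814*I) + 9261*I)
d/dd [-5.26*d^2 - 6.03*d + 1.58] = -10.52*d - 6.03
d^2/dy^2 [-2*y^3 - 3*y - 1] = -12*y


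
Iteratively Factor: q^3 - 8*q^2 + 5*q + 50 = (q - 5)*(q^2 - 3*q - 10) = (q - 5)*(q + 2)*(q - 5)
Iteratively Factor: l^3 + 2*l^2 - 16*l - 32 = (l + 4)*(l^2 - 2*l - 8) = (l + 2)*(l + 4)*(l - 4)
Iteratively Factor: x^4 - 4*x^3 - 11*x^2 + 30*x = (x + 3)*(x^3 - 7*x^2 + 10*x) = x*(x + 3)*(x^2 - 7*x + 10) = x*(x - 5)*(x + 3)*(x - 2)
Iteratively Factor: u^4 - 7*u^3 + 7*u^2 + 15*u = (u - 5)*(u^3 - 2*u^2 - 3*u) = u*(u - 5)*(u^2 - 2*u - 3) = u*(u - 5)*(u - 3)*(u + 1)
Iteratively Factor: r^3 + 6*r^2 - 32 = (r - 2)*(r^2 + 8*r + 16) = (r - 2)*(r + 4)*(r + 4)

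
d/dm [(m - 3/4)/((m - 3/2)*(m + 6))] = (-8*m^2 + 12*m - 45)/(2*(4*m^4 + 36*m^3 + 9*m^2 - 324*m + 324))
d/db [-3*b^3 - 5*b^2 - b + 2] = -9*b^2 - 10*b - 1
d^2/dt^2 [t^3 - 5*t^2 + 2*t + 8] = 6*t - 10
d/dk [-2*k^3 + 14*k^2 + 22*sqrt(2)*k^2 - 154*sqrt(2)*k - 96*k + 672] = -6*k^2 + 28*k + 44*sqrt(2)*k - 154*sqrt(2) - 96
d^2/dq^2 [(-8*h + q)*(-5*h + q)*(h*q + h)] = 2*h*(-13*h + 3*q + 1)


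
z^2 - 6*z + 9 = (z - 3)^2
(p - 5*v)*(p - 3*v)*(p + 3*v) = p^3 - 5*p^2*v - 9*p*v^2 + 45*v^3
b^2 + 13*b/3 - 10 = (b - 5/3)*(b + 6)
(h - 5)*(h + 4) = h^2 - h - 20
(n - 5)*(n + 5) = n^2 - 25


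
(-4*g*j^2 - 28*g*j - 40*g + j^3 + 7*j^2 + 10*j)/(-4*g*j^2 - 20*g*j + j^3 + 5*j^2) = (j + 2)/j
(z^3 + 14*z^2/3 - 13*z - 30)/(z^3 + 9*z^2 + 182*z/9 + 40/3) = 3*(z - 3)/(3*z + 4)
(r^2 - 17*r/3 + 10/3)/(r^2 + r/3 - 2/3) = (r - 5)/(r + 1)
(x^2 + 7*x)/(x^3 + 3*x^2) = (x + 7)/(x*(x + 3))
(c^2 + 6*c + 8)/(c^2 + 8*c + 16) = (c + 2)/(c + 4)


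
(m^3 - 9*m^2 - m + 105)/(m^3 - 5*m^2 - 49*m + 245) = (m + 3)/(m + 7)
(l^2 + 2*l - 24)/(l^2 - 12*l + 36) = (l^2 + 2*l - 24)/(l^2 - 12*l + 36)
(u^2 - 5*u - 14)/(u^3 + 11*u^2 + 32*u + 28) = (u - 7)/(u^2 + 9*u + 14)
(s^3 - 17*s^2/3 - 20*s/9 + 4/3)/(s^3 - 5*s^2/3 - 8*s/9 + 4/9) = (s - 6)/(s - 2)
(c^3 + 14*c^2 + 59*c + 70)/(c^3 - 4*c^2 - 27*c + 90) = (c^2 + 9*c + 14)/(c^2 - 9*c + 18)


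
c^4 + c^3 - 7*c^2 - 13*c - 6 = (c - 3)*(c + 1)^2*(c + 2)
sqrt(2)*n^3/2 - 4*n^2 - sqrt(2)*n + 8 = (n - 4*sqrt(2))*(n - sqrt(2))*(sqrt(2)*n/2 + 1)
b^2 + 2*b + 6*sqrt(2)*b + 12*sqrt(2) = (b + 2)*(b + 6*sqrt(2))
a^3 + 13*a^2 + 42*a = a*(a + 6)*(a + 7)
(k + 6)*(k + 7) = k^2 + 13*k + 42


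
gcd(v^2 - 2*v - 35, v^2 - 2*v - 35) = v^2 - 2*v - 35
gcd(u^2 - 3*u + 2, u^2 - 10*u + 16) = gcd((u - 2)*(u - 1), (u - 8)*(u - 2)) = u - 2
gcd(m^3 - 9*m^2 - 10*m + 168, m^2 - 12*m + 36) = m - 6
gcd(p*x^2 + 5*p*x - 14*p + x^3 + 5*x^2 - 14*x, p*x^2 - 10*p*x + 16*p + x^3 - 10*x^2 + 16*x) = p*x - 2*p + x^2 - 2*x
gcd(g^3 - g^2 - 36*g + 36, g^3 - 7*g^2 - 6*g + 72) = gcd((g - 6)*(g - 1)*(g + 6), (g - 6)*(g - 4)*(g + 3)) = g - 6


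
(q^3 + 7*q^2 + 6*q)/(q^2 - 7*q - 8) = q*(q + 6)/(q - 8)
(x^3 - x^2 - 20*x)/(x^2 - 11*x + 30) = x*(x + 4)/(x - 6)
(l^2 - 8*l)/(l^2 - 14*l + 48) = l/(l - 6)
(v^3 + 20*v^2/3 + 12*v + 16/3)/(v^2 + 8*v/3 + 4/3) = v + 4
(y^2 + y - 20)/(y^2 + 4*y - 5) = (y - 4)/(y - 1)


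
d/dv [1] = 0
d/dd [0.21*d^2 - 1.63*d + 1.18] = 0.42*d - 1.63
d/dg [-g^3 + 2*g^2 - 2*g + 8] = -3*g^2 + 4*g - 2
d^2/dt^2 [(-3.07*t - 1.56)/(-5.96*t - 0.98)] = 74.96488/(5.96*t + 0.98)^3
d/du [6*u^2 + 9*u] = 12*u + 9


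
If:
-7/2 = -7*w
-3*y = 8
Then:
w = 1/2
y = -8/3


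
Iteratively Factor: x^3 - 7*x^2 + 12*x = (x - 3)*(x^2 - 4*x) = (x - 4)*(x - 3)*(x)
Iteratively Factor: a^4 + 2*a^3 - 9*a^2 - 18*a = (a + 2)*(a^3 - 9*a) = a*(a + 2)*(a^2 - 9) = a*(a - 3)*(a + 2)*(a + 3)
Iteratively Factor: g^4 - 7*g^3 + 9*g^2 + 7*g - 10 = (g + 1)*(g^3 - 8*g^2 + 17*g - 10) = (g - 2)*(g + 1)*(g^2 - 6*g + 5) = (g - 2)*(g - 1)*(g + 1)*(g - 5)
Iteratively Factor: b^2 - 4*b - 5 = (b + 1)*(b - 5)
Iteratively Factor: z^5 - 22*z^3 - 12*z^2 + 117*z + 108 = (z - 3)*(z^4 + 3*z^3 - 13*z^2 - 51*z - 36) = (z - 3)*(z + 3)*(z^3 - 13*z - 12) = (z - 4)*(z - 3)*(z + 3)*(z^2 + 4*z + 3) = (z - 4)*(z - 3)*(z + 3)^2*(z + 1)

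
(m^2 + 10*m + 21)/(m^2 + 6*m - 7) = (m + 3)/(m - 1)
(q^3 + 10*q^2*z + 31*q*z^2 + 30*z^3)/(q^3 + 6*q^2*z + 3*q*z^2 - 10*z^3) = (-q - 3*z)/(-q + z)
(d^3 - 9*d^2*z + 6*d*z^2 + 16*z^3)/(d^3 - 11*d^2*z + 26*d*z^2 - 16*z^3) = (-d - z)/(-d + z)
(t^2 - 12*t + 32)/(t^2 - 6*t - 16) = (t - 4)/(t + 2)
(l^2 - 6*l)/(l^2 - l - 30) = l/(l + 5)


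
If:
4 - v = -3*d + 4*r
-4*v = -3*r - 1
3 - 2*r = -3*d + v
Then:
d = -11/24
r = 1/2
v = 5/8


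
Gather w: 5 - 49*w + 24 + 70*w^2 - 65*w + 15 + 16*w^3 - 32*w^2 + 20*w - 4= 16*w^3 + 38*w^2 - 94*w + 40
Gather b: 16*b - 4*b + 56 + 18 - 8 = 12*b + 66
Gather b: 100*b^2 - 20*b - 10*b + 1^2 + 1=100*b^2 - 30*b + 2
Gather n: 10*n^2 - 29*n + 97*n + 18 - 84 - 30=10*n^2 + 68*n - 96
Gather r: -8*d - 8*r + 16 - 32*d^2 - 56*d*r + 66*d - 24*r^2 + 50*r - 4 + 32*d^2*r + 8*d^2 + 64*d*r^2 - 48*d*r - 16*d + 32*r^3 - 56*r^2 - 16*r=-24*d^2 + 42*d + 32*r^3 + r^2*(64*d - 80) + r*(32*d^2 - 104*d + 26) + 12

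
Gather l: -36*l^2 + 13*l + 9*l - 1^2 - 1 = -36*l^2 + 22*l - 2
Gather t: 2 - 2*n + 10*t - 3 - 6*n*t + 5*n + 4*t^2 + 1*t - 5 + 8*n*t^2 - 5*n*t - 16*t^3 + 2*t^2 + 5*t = 3*n - 16*t^3 + t^2*(8*n + 6) + t*(16 - 11*n) - 6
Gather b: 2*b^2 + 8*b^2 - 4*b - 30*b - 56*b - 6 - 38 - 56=10*b^2 - 90*b - 100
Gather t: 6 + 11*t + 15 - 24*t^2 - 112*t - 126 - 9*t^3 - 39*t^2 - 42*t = -9*t^3 - 63*t^2 - 143*t - 105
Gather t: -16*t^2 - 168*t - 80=-16*t^2 - 168*t - 80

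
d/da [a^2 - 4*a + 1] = 2*a - 4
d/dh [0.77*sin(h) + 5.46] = 0.77*cos(h)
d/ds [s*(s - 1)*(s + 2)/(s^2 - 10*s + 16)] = (s^4 - 20*s^3 + 40*s^2 + 32*s - 32)/(s^4 - 20*s^3 + 132*s^2 - 320*s + 256)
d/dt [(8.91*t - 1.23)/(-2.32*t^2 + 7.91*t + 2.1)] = (20.6712*t^2 - 5.7072*t + 28.4403)/(5.3824*t^4 - 36.7024*t^3 + 52.8241*t^2 + 33.222*t + 4.41)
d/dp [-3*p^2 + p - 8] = 1 - 6*p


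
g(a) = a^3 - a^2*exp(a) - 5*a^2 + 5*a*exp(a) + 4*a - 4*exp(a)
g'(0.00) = 5.00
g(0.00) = -4.00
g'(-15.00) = 829.00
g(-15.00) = -4560.00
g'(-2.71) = 52.17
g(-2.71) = -69.12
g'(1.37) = 8.65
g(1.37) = 2.50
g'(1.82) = 15.16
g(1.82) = 7.78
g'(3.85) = -96.82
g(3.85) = 18.44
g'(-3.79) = 84.43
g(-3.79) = -142.26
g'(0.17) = 4.14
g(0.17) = -3.23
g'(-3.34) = 70.15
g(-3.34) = -107.53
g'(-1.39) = 22.43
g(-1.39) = -21.11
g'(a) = -a^2*exp(a) + 3*a^2 + 3*a*exp(a) - 10*a + exp(a) + 4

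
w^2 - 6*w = w*(w - 6)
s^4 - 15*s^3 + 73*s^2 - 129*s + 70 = (s - 7)*(s - 5)*(s - 2)*(s - 1)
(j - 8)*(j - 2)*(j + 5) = j^3 - 5*j^2 - 34*j + 80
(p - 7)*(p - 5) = p^2 - 12*p + 35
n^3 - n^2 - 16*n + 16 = (n - 4)*(n - 1)*(n + 4)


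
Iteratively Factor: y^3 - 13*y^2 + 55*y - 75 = (y - 5)*(y^2 - 8*y + 15) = (y - 5)^2*(y - 3)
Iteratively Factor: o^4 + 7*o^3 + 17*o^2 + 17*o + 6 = (o + 1)*(o^3 + 6*o^2 + 11*o + 6) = (o + 1)*(o + 3)*(o^2 + 3*o + 2) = (o + 1)^2*(o + 3)*(o + 2)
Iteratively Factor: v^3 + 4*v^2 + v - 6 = (v + 3)*(v^2 + v - 2) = (v - 1)*(v + 3)*(v + 2)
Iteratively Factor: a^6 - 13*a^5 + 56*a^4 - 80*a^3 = (a)*(a^5 - 13*a^4 + 56*a^3 - 80*a^2) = a^2*(a^4 - 13*a^3 + 56*a^2 - 80*a) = a^2*(a - 4)*(a^3 - 9*a^2 + 20*a) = a^2*(a - 5)*(a - 4)*(a^2 - 4*a) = a^3*(a - 5)*(a - 4)*(a - 4)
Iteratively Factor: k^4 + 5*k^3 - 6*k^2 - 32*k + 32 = (k - 2)*(k^3 + 7*k^2 + 8*k - 16) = (k - 2)*(k - 1)*(k^2 + 8*k + 16) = (k - 2)*(k - 1)*(k + 4)*(k + 4)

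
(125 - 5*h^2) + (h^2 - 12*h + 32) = -4*h^2 - 12*h + 157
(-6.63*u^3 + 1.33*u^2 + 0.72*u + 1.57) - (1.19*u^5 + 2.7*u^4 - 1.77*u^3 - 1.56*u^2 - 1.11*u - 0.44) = -1.19*u^5 - 2.7*u^4 - 4.86*u^3 + 2.89*u^2 + 1.83*u + 2.01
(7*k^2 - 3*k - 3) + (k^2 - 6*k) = 8*k^2 - 9*k - 3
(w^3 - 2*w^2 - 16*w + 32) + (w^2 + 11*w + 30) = w^3 - w^2 - 5*w + 62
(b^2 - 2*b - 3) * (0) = 0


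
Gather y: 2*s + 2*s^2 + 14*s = 2*s^2 + 16*s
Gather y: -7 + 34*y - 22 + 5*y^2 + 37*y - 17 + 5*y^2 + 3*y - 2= 10*y^2 + 74*y - 48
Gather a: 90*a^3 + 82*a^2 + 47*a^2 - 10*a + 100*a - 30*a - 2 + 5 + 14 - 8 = 90*a^3 + 129*a^2 + 60*a + 9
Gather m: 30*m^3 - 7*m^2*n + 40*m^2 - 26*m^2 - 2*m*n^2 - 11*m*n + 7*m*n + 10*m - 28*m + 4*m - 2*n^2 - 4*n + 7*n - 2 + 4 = 30*m^3 + m^2*(14 - 7*n) + m*(-2*n^2 - 4*n - 14) - 2*n^2 + 3*n + 2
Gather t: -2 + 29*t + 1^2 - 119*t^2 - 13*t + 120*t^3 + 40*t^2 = 120*t^3 - 79*t^2 + 16*t - 1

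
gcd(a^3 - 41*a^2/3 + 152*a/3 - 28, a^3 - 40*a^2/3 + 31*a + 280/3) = a - 7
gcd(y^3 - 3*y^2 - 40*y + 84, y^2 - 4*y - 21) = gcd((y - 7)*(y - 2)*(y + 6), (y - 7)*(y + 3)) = y - 7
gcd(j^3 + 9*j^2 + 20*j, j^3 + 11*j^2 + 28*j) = j^2 + 4*j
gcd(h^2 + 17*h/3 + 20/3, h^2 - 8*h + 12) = 1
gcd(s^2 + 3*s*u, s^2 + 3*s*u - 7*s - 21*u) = s + 3*u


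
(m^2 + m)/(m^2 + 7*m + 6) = m/(m + 6)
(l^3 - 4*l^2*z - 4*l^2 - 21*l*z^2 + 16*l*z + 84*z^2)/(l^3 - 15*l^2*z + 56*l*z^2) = (-l^2 - 3*l*z + 4*l + 12*z)/(l*(-l + 8*z))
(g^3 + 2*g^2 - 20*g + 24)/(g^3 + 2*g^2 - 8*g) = (g^2 + 4*g - 12)/(g*(g + 4))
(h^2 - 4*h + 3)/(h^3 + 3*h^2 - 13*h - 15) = (h - 1)/(h^2 + 6*h + 5)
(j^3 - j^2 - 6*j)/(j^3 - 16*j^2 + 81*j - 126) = j*(j + 2)/(j^2 - 13*j + 42)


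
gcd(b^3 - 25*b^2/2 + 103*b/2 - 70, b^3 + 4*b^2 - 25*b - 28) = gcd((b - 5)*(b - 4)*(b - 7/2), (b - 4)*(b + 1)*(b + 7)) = b - 4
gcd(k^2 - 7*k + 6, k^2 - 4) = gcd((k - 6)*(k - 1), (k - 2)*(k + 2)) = 1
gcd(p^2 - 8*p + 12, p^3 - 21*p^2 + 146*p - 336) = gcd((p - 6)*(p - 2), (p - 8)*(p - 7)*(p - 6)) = p - 6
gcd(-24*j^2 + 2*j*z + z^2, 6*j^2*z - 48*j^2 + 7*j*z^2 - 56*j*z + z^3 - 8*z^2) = 6*j + z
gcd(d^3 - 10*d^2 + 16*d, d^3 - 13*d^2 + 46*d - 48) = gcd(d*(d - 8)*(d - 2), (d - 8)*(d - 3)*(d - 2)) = d^2 - 10*d + 16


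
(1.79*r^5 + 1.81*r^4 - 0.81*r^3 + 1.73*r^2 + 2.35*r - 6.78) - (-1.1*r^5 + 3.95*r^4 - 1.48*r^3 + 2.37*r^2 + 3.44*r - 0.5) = 2.89*r^5 - 2.14*r^4 + 0.67*r^3 - 0.64*r^2 - 1.09*r - 6.28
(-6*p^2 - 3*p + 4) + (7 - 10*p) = -6*p^2 - 13*p + 11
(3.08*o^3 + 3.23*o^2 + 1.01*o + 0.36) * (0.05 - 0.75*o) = -2.31*o^4 - 2.2685*o^3 - 0.596*o^2 - 0.2195*o + 0.018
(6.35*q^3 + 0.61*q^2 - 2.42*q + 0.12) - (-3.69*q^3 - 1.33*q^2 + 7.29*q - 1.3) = 10.04*q^3 + 1.94*q^2 - 9.71*q + 1.42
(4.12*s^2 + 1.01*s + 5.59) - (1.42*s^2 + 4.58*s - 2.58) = 2.7*s^2 - 3.57*s + 8.17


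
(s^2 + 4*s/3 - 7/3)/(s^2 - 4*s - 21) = (-3*s^2 - 4*s + 7)/(3*(-s^2 + 4*s + 21))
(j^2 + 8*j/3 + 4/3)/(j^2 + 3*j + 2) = (j + 2/3)/(j + 1)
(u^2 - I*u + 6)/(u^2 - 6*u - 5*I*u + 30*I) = (u^2 - I*u + 6)/(u^2 - 6*u - 5*I*u + 30*I)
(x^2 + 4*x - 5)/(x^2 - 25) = (x - 1)/(x - 5)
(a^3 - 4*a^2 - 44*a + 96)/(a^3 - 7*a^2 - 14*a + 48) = (a + 6)/(a + 3)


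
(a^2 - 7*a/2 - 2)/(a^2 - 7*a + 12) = (a + 1/2)/(a - 3)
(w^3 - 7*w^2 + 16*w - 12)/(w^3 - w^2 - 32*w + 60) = (w^2 - 5*w + 6)/(w^2 + w - 30)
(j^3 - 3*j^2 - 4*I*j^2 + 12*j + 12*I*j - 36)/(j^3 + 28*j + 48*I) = (j - 3)/(j + 4*I)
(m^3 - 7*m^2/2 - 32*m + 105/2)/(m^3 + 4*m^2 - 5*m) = (2*m^2 - 17*m + 21)/(2*m*(m - 1))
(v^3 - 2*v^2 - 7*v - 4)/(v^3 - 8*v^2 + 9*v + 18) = (v^2 - 3*v - 4)/(v^2 - 9*v + 18)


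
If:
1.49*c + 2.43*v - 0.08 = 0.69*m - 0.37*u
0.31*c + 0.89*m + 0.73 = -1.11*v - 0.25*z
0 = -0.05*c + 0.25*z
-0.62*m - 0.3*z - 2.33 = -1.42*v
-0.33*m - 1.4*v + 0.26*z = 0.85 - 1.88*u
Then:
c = -2.44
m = -1.13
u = 1.10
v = 1.04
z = -0.49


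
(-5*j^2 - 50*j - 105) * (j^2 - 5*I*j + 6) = -5*j^4 - 50*j^3 + 25*I*j^3 - 135*j^2 + 250*I*j^2 - 300*j + 525*I*j - 630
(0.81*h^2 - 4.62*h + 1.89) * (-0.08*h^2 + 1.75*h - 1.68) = -0.0648*h^4 + 1.7871*h^3 - 9.597*h^2 + 11.0691*h - 3.1752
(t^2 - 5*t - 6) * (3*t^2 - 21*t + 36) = 3*t^4 - 36*t^3 + 123*t^2 - 54*t - 216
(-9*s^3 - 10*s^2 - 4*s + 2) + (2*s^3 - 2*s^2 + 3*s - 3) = -7*s^3 - 12*s^2 - s - 1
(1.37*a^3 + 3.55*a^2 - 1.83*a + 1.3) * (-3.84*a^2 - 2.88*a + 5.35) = -5.2608*a^5 - 17.5776*a^4 + 4.1327*a^3 + 19.2709*a^2 - 13.5345*a + 6.955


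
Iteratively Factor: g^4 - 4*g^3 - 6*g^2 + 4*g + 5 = (g + 1)*(g^3 - 5*g^2 - g + 5) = (g - 1)*(g + 1)*(g^2 - 4*g - 5) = (g - 5)*(g - 1)*(g + 1)*(g + 1)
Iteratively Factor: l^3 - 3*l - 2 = (l + 1)*(l^2 - l - 2) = (l + 1)^2*(l - 2)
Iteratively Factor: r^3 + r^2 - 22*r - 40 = (r + 4)*(r^2 - 3*r - 10) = (r + 2)*(r + 4)*(r - 5)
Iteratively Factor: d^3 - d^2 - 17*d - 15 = (d + 1)*(d^2 - 2*d - 15) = (d - 5)*(d + 1)*(d + 3)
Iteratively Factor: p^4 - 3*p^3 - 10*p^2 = (p + 2)*(p^3 - 5*p^2) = p*(p + 2)*(p^2 - 5*p) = p^2*(p + 2)*(p - 5)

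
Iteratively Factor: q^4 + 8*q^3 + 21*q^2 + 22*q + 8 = (q + 2)*(q^3 + 6*q^2 + 9*q + 4) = (q + 1)*(q + 2)*(q^2 + 5*q + 4) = (q + 1)*(q + 2)*(q + 4)*(q + 1)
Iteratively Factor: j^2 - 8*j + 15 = (j - 3)*(j - 5)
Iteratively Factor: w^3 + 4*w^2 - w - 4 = (w + 4)*(w^2 - 1) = (w + 1)*(w + 4)*(w - 1)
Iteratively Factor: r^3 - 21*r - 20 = (r - 5)*(r^2 + 5*r + 4) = (r - 5)*(r + 1)*(r + 4)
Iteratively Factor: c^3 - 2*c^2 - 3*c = (c - 3)*(c^2 + c) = c*(c - 3)*(c + 1)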